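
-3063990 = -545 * 5622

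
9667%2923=898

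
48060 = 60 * 801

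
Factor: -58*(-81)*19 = 2^1*3^4*19^1*29^1 = 89262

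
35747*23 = 822181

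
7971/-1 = -7971 = -7971.00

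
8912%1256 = 120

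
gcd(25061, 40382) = 1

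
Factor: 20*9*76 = 2^4*3^2*5^1*19^1 = 13680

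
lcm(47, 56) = 2632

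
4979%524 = 263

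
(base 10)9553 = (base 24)ge1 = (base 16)2551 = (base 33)8pg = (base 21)10dj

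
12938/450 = 6469/225 ≈ 28.75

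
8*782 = 6256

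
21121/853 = 24 + 649/853 ≈ 24.76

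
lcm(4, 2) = 4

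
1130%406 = 318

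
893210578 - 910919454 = -17708876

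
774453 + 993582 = 1768035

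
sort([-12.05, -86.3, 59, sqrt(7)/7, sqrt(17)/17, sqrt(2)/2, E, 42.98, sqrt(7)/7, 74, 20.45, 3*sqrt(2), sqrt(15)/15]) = [-86.3, -12.05, sqrt(17)/17, sqrt(15)/15, sqrt(7)/7, sqrt(7)/7, sqrt(2)/2, E, 3*sqrt(2), 20.45, 42.98, 59, 74]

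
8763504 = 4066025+4697479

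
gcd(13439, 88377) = 89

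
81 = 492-411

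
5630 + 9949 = 15579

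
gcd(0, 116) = 116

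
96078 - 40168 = 55910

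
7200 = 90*80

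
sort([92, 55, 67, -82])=[-82, 55, 67, 92]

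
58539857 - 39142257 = 19397600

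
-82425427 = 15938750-98364177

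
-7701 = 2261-9962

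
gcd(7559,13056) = 1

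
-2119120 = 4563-2123683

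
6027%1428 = 315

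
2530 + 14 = 2544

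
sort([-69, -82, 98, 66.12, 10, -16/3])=[-82, -69, -16/3, 10, 66.12, 98]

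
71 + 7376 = 7447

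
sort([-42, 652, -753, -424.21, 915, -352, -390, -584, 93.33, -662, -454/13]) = [-753, -662, -584, -424.21, -390, -352, -42, -454/13, 93.33, 652, 915]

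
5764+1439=7203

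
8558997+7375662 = 15934659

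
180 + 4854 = 5034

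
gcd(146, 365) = 73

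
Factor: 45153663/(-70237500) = -1*2^(-2)*5^(-5)*1811^1*1873^(-1)*8311^1 = -15051221/23412500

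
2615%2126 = 489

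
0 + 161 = 161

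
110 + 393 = 503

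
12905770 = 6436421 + 6469349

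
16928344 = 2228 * 7598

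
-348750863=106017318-454768181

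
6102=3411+2691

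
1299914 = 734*1771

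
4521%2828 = 1693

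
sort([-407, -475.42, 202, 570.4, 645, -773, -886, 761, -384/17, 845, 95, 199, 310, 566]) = [-886, -773, -475.42, -407, -384/17, 95, 199, 202, 310, 566, 570.4, 645, 761, 845]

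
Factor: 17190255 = 3^1*5^1*1039^1*1103^1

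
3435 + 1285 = 4720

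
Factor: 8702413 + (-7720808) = 5^1*137^1*1433^1 = 981605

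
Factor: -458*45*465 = -1*2^1*3^3*5^2*31^1*229^1 = -9583650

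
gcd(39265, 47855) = 5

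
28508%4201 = 3302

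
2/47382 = 1/23691 ≈ 0.0000422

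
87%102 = 87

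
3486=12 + 3474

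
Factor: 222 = 2^1*3^1*37^1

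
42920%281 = 208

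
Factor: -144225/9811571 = -1*3^2*5^2*7^(-1)*11^(-1)*641^1*127423^(-1)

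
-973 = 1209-2182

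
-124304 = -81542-42762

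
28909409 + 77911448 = 106820857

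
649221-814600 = -165379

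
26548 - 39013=-12465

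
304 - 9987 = -9683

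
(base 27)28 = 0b111110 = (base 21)2k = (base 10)62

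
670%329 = 12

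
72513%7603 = 4086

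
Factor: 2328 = 2^3*3^1*97^1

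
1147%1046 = 101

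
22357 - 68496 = -46139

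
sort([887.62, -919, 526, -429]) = [-919, -429, 526, 887.62]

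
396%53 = 25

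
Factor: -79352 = -1 * 2^3 * 7^1 * 13^1 * 109^1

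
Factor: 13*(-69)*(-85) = 3^1*5^1*13^1*17^1*23^1 = 76245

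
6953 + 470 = 7423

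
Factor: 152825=5^2 * 6113^1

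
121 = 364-243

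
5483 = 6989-1506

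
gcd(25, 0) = 25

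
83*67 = 5561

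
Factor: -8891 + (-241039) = -1 * 2^1 * 3^2 * 5^1 * 2777^1 = -249930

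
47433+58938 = 106371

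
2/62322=1/31161 ≈ 0.0000321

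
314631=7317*43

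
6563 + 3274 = 9837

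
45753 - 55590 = -9837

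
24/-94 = -12/47 ≈ -0.255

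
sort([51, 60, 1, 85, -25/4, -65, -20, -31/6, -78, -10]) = [-78, -65, -20, -10, -25/4, -31/6, 1, 51, 60, 85]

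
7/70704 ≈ 0.0000990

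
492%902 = 492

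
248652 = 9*27628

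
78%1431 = 78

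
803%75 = 53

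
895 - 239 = 656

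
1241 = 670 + 571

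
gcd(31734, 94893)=3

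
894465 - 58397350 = -57502885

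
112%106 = 6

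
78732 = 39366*2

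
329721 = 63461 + 266260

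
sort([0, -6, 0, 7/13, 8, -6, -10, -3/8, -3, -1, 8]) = [-10, -6, -6, -3, -1, -3/8, 0, 0, 7/13, 8, 8]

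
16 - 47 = -31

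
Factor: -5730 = -1*2^1*3^1*5^1*191^1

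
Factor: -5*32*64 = -1*2^11*5^1 = -10240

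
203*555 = 112665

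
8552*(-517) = -4421384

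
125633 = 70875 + 54758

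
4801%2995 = 1806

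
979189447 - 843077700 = 136111747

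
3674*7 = 25718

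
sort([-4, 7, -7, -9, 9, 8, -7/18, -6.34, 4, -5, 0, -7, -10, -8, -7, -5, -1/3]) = [-10, -9, -8, -7, -7, -7, -6.34, -5, -5, -4, -7/18, -1/3, 0, 4, 7, 8, 9]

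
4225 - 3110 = 1115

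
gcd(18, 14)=2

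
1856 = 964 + 892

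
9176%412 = 112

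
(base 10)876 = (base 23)1f2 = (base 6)4020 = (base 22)1hi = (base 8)1554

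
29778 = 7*4254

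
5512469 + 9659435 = 15171904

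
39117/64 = 611+13/64 ≈ 611.20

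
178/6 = 29+2/3 ≈ 29.67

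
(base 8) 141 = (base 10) 97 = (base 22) 49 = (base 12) 81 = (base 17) 5c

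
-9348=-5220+-4128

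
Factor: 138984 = 2^3*3^1*5791^1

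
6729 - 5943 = 786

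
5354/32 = 167 + 5/16 ≈ 167.31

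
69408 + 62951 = 132359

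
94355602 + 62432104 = 156787706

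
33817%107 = 5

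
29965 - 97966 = -68001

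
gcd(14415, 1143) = 3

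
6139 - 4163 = 1976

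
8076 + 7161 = 15237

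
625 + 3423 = 4048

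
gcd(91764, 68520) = 12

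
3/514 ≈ 0.00584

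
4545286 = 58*78367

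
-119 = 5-124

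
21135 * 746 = 15766710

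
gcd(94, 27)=1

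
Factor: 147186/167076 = 2^(-1) * 3^(-1) * 7^(-1) * 37^1 = 37/42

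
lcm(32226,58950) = 2416950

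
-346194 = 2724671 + -3070865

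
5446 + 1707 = 7153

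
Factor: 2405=5^1 * 13^1 * 37^1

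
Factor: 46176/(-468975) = -1*2^5*5^(-2)*13^(-1) = -32/325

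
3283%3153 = 130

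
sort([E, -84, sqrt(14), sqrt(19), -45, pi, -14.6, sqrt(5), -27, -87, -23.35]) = [-87, -84, -45, -27, -23.35, -14.6, sqrt(5), E, pi, sqrt(14), sqrt(19)]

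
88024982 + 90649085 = 178674067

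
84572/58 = 1458+4/29 ≈ 1458.14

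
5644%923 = 106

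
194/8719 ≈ 0.0223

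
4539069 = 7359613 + -2820544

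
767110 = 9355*82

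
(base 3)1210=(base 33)1f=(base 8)60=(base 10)48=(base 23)22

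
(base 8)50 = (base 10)40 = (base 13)31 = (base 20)20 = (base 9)44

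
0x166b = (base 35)4ny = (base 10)5739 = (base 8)13153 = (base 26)8cj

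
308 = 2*154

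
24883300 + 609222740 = 634106040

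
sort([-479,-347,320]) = [-479,-347,320]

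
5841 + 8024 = 13865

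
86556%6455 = 2641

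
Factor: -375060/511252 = -1*3^1*5^1*31^(-2)*47^1 = -705/961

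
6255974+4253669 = 10509643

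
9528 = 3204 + 6324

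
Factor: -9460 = -1*2^2*5^1*11^1*43^1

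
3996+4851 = 8847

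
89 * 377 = 33553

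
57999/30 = 1933 + 3/10 = 1933.30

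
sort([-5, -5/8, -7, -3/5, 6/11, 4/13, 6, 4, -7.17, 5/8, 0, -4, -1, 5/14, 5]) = [-7.17, -7, -5, -4, -1, -5/8, -3/5, 0, 4/13, 5/14, 6/11, 5/8, 4, 5, 6]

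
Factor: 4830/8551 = 2^1*3^1*5^1*7^1*17^(-1)*23^1*503^(-1)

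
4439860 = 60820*73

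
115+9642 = 9757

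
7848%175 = 148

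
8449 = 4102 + 4347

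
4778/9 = 530 + 8/9 ≈ 530.89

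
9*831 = 7479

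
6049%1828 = 565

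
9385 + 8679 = 18064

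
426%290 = 136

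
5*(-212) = -1060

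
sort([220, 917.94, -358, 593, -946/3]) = [-358, -946/3, 220, 593, 917.94]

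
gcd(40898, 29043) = 1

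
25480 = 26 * 980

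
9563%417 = 389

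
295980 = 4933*60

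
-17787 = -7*2541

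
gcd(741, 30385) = 1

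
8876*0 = 0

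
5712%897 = 330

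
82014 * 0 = 0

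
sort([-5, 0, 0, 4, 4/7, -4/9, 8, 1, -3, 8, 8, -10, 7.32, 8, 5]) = [-10, -5, -3, -4/9, 0, 0, 4/7, 1, 4, 5, 7.32, 8, 8, 8, 8]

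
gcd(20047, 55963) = 1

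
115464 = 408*283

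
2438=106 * 23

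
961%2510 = 961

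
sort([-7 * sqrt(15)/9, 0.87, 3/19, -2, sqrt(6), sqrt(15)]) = [-7 * sqrt(15)/9, -2, 3/19, 0.87, sqrt(6), sqrt(15)]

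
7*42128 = 294896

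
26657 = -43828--70485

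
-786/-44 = 17 + 19/22 ≈ 17.86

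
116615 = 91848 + 24767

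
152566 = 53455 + 99111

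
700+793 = 1493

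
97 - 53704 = -53607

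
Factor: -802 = -1*2^1*401^1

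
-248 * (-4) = 992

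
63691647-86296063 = -22604416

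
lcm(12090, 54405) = 108810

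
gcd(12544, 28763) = 49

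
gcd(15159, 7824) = 489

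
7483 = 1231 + 6252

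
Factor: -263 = -1*263^1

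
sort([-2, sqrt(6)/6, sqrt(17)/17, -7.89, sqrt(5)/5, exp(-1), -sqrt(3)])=[-7.89, -2, -sqrt(3), sqrt(17)/17, exp(-1), sqrt(6)/6, sqrt(5)/5]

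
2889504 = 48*60198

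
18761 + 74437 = 93198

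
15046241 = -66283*(-227)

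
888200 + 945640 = 1833840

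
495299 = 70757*7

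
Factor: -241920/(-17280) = 2^1 * 7^1 = 14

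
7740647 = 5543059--2197588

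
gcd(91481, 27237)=1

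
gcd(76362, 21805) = 89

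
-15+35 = 20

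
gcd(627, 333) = 3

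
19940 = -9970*(-2)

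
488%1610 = 488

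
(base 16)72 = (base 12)96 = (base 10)114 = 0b1110010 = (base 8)162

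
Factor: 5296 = 2^4*331^1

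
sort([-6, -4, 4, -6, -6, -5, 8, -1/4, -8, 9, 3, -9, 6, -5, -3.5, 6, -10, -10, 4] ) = [-10, -10, -9, -8, -6, -6, -6, -5, -5, -4, -3.5, -1/4, 3, 4, 4, 6, 6, 8, 9] 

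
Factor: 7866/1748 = 2^(-1)*3^2 = 9/2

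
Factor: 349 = 349^1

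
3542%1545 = 452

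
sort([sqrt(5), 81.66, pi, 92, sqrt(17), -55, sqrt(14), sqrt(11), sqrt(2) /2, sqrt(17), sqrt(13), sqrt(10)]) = [-55, sqrt(2) /2, sqrt(5), pi, sqrt(10), sqrt(11), sqrt(13), sqrt(14), sqrt(17), sqrt(17), 81.66, 92]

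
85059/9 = 9451 = 9451.00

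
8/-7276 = -2/1819 ≈ -0.00110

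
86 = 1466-1380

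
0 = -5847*0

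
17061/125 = 136 + 61/125 ≈ 136.49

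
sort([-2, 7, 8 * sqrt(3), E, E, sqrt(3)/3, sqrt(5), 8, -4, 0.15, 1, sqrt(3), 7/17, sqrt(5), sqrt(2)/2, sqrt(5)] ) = [-4, -2, 0.15, 7/17, sqrt(3)/3, sqrt(2)/2, 1, sqrt(3), sqrt(5), sqrt(5), sqrt(5), E, E, 7, 8, 8 * sqrt(3)] 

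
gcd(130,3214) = 2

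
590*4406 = 2599540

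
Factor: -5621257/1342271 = -1*7^(-1)*337^(-1)*569^(-1)*1901^1*2957^1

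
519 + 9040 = 9559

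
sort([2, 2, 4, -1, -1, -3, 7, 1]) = [-3, -1, -1, 1, 2, 2, 4, 7]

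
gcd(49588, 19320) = 644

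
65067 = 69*943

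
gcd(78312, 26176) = 8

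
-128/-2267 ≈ 0.0565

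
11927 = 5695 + 6232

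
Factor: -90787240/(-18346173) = 2^3*3^(-1)*5^1*151^1*15031^1*6115391^(-1)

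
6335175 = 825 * 7679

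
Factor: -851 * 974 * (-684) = 2^3 * 3^2 * 19^1 * 23^1 * 37^1 * 487^1 = 566949816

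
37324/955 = 39+79/955≈39.08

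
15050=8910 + 6140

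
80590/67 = 1202 + 56/67 ≈ 1202.84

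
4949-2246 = 2703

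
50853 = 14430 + 36423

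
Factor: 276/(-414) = -1*2^1*3^(-1) = -2/3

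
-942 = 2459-3401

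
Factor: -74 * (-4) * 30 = 2^4 * 3^1 * 5^1 * 37^1 = 8880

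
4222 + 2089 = 6311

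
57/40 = 1 + 17/40 ≈ 1.43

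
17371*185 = 3213635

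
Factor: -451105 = -1*5^1*83^1*1087^1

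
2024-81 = 1943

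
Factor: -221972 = -1*2^2*211^1*263^1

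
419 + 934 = 1353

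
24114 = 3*8038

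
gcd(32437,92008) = 1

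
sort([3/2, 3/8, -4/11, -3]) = [-3, -4/11, 3/8, 3/2]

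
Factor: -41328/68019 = -1 * 2^4 * 3^1 * 79^ (-1) = -48/79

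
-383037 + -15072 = -398109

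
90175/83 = 1086 + 37/83 ≈ 1086.45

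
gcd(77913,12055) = 1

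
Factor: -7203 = -1 * 3^1 * 7^4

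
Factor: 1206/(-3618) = -1*3^(-1) = -1/3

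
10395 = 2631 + 7764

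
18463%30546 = 18463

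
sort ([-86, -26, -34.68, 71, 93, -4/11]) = [-86, -34.68, -26, -4/11, 71, 93]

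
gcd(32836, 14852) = 4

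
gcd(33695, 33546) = 1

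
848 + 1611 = 2459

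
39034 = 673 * 58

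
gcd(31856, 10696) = 8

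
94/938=47/469≈0.100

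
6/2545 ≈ 0.00236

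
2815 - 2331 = 484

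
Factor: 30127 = 47^1*641^1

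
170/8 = 21 + 1/4 = 21.25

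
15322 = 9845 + 5477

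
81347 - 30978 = 50369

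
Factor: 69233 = 69233^1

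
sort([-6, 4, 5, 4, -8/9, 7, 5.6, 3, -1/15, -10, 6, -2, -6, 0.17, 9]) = [-10, -6, -6, -2, -8/9, -1/15, 0.17, 3, 4, 4, 5, 5.6, 6, 7, 9]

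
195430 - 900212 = -704782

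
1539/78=513/26 ≈ 19.73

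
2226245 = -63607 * (-35)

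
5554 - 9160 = -3606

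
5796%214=18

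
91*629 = 57239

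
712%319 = 74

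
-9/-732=3/244 ≈ 0.0123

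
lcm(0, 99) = 0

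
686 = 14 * 49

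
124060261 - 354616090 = -230555829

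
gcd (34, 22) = 2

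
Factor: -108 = -1*2^2*3^3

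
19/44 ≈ 0.432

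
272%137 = 135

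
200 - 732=-532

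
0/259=0=0.00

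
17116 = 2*8558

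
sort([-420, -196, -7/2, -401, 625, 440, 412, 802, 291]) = [-420, -401, -196, -7/2, 291, 412, 440, 625, 802]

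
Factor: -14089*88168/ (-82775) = 2^3*5^ (-2)*7^ (-1)*11^ (-1)*43^ (-1)*73^1*103^1*107^1*193^1 = 1242198952/82775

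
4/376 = 1/94 ≈ 0.0106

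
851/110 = 7+81/110 ≈ 7.74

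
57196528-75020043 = -17823515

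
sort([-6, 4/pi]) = [-6, 4/pi]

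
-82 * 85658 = -7023956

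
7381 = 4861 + 2520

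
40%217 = 40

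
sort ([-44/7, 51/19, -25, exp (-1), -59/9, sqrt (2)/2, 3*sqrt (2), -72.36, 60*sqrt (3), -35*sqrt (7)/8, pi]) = [-72.36, -25, -35*sqrt (7)/8, -59/9, -44/7, exp (-1), sqrt (2)/2, 51/19, pi, 3*sqrt (2), 60*sqrt (3)]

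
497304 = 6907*72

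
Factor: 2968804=2^2*742201^1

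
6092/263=23 + 43/263 ≈ 23.16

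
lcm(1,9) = 9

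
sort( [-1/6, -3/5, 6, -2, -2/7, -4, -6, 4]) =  [-6, -4, -2, -3/5, -2/7, -1/6, 4, 6]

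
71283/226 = 315 + 93/226 ≈ 315.41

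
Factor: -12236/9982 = -1*2^1*19^1*31^(-1) = -38/31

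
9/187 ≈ 0.0481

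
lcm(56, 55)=3080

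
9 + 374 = 383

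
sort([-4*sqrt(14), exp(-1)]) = [-4*sqrt(14), exp(-1)]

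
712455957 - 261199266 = 451256691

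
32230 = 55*586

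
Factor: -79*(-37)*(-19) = -1*19^1*37^1*79^1 = -55537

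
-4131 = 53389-57520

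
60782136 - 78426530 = -17644394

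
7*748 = 5236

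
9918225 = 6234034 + 3684191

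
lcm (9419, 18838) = 18838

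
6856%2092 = 580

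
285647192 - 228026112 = 57621080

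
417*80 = 33360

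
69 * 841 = 58029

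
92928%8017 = 4741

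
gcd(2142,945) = 63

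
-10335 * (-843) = 8712405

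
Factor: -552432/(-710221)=2^4 * 3^1 * 17^1 * 677^1 * 710221^(-1)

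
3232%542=522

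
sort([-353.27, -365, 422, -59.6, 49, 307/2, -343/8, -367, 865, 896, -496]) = [-496, -367, -365, -353.27, -59.6, -343/8, 49, 307/2, 422, 865, 896]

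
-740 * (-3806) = 2816440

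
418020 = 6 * 69670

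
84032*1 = 84032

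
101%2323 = 101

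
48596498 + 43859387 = 92455885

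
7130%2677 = 1776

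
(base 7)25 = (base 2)10011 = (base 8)23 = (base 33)j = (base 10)19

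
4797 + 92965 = 97762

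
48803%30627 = 18176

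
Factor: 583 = 11^1 * 53^1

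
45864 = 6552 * 7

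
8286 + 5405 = 13691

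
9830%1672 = 1470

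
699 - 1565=-866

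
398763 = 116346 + 282417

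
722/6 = 361/3 ≈ 120.33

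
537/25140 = 179/8380 ≈ 0.0214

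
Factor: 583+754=7^1 * 191^1=1337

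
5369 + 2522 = 7891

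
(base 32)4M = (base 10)150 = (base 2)10010110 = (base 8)226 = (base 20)7A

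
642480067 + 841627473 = 1484107540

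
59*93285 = 5503815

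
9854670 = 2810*3507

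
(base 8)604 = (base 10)388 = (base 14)1da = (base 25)fd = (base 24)g4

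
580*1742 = 1010360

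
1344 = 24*56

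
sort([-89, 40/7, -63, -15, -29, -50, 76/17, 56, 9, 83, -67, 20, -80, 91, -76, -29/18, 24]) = [-89, -80, -76, -67, -63, -50, -29, -15, -29/18, 76/17, 40/7, 9, 20, 24, 56, 83, 91]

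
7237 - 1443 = 5794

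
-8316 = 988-9304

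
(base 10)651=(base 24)133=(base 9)803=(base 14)347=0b1010001011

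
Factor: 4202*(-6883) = -1*2^1*11^1*191^1*6883^1 = -28922366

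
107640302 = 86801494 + 20838808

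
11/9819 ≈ 0.00112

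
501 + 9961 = 10462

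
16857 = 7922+8935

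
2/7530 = 1/3765 ≈ 0.000266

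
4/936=1/234 ≈ 0.00427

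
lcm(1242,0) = 0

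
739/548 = 1 + 191/548 ≈ 1.35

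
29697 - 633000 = -603303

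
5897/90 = 65 + 47/90≈65.52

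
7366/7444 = 3683/3722 ≈ 0.990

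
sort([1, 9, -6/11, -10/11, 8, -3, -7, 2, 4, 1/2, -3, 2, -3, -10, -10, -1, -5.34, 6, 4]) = [-10, -10, -7, -5.34, -3, -3, -3, -1, -10/11, -6/11, 1/2, 1, 2, 2, 4, 4, 6, 8, 9]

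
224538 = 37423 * 6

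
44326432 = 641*69152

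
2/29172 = 1/14586 ≈ 0.0000686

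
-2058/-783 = 2 + 164/261 ≈ 2.63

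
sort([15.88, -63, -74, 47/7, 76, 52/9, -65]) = [-74, -65, -63, 52/9, 47/7, 15.88, 76]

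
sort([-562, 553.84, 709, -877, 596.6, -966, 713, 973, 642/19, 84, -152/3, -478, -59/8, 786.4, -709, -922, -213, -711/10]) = [-966, -922, -877, -709, -562, -478, -213, -711/10, -152/3, -59/8, 642/19, 84, 553.84, 596.6, 709, 713, 786.4, 973]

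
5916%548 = 436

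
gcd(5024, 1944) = 8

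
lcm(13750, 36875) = 811250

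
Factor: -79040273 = -1 * 13^1 * 6080021^1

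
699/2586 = 233/862 ≈ 0.270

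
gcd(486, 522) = 18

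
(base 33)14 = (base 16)25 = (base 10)37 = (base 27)1a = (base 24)1d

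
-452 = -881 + 429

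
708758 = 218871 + 489887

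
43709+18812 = 62521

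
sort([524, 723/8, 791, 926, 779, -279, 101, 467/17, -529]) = [-529, -279, 467/17, 723/8, 101, 524, 779, 791, 926]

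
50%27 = 23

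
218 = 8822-8604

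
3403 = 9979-6576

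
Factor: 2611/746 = 2^(-1) * 7^1 = 7/2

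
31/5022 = 1/162 ≈ 0.00617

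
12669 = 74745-62076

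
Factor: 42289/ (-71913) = -1*3^ (-1)*13^1*3253^1*23971^ (-1)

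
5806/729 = 7+703/729 ≈ 7.96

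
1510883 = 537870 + 973013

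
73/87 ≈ 0.839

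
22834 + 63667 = 86501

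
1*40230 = 40230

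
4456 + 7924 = 12380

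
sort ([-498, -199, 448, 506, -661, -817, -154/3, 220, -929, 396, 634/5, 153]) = [-929, -817, -661, -498, -199, -154/3, 634/5, 153, 220, 396, 448, 506]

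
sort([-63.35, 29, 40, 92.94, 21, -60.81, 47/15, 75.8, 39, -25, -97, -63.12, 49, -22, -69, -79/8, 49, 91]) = [-97, -69, -63.35, -63.12, -60.81, -25, -22, -79/8, 47/15, 21, 29, 39, 40, 49, 49, 75.8, 91, 92.94]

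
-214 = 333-547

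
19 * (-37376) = -710144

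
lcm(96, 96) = 96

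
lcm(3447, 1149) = 3447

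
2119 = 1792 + 327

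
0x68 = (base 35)2y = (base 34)32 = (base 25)44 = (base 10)104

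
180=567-387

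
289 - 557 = -268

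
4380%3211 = 1169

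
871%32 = 7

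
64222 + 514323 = 578545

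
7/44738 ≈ 0.000156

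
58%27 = 4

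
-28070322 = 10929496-38999818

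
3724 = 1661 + 2063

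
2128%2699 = 2128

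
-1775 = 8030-9805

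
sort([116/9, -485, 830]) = [-485, 116/9, 830]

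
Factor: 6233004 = 2^2*3^3*57713^1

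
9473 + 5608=15081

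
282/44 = 6 + 9/22 ≈ 6.41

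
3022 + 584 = 3606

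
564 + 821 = 1385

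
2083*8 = 16664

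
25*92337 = 2308425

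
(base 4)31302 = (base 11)732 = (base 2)1101110010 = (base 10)882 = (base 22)1i2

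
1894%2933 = 1894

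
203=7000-6797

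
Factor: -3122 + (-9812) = -1*2^1*29^1*223^1 = -12934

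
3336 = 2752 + 584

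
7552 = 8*944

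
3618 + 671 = 4289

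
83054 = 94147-11093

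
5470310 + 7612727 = 13083037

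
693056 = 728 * 952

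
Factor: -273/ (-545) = 3^1*5^ (-1)*7^1*13^1*109^ (-1)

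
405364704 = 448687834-43323130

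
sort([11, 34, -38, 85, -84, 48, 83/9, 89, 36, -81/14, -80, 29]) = [-84, -80, -38, -81/14, 83/9, 11, 29, 34, 36, 48, 85, 89]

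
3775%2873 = 902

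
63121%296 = 73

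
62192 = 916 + 61276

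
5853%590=543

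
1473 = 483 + 990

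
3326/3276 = 1 + 25/1638 ≈ 1.02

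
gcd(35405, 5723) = 97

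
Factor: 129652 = 2^2*32413^1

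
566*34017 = 19253622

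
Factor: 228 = 2^2*3^1*19^1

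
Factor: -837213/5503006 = -1 * 2^(-1) * 3^1 * 13^1 * 523^(-1) * 5261^(-1) * 21467^1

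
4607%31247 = 4607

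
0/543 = 0 = 0.00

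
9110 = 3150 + 5960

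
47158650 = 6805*6930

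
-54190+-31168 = -85358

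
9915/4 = 2478 + 3/4 = 2478.75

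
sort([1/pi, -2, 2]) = [-2, 1/pi, 2]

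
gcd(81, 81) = 81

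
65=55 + 10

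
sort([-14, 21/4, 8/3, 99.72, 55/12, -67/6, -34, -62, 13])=[-62, -34, -14, -67/6, 8/3, 55/12, 21/4, 13, 99.72]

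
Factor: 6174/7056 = 2^(-3) * 7^1 = 7/8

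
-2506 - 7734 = -10240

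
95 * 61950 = 5885250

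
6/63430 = 3/31715 ≈ 0.0000946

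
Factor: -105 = -1*3^1*5^1*7^1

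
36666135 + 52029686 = 88695821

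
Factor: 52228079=4073^1*12823^1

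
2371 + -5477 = -3106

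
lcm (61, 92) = 5612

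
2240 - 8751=-6511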